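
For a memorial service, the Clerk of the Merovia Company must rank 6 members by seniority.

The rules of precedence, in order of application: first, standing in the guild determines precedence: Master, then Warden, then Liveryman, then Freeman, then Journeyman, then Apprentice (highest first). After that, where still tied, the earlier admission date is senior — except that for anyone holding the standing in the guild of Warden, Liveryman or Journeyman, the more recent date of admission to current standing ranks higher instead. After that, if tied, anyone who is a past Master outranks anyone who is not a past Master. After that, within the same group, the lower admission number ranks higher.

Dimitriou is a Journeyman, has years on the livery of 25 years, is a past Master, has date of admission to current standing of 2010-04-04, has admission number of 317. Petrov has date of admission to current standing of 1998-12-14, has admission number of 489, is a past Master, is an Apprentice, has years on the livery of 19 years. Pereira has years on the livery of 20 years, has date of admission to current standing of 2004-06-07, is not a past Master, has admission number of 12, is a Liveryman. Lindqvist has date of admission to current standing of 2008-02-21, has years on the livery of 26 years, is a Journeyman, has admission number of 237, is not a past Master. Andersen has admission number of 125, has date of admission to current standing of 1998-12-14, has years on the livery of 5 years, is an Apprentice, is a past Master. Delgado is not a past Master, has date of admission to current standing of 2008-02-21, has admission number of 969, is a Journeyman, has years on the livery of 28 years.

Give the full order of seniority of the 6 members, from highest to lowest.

By standing in the guild: Pereira (Liveryman); then Dimitriou, Lindqvist and Delgado (Journeyman); then Andersen and Petrov (Apprentice).
Among Dimitriou, Lindqvist and Delgado, by date of admission to current standing (later first) (reversed rule for this group): Dimitriou (2010-04-04) before Lindqvist and Delgado (2008-02-21).
Lindqvist and Delgado are each not a past Master, so the next rule applies.
Among Lindqvist and Delgado, by admission number (lower first): Lindqvist (237) before Delgado (969).
Andersen and Petrov both have date of admission to current standing 1998-12-14, so the next rule applies.
Andersen and Petrov are each a past Master, so the next rule applies.
Among Andersen and Petrov, by admission number (lower first): Andersen (125) before Petrov (489).
Full order: Pereira, Dimitriou, Lindqvist, Delgado, Andersen, Petrov.

Pereira, Dimitriou, Lindqvist, Delgado, Andersen, Petrov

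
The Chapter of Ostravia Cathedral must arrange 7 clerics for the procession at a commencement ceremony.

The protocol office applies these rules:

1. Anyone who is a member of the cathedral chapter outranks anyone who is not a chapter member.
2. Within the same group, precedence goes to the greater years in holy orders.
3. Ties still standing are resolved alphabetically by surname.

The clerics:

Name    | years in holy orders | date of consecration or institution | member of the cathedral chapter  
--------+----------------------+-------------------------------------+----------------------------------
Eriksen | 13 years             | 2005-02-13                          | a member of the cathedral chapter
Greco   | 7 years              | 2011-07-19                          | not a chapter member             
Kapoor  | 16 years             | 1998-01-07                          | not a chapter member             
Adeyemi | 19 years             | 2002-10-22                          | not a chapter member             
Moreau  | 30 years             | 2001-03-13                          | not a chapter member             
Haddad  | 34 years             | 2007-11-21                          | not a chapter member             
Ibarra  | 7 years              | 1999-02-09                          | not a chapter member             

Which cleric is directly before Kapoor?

Adeyemi

By the first rule: Eriksen (a member of the cathedral chapter); then Haddad, Moreau, Adeyemi, Kapoor, Greco and Ibarra (each not a chapter member).
Among Haddad, Moreau, Adeyemi, Kapoor, Greco and Ibarra, by years in holy orders (higher first): Haddad (34 years) before Moreau (30 years) before Adeyemi (19 years) before Kapoor (16 years) before Greco and Ibarra (7 years).
Among Greco and Ibarra, alphabetically by surname: Greco before Ibarra.
Order: Eriksen, Haddad, Moreau, Adeyemi, Kapoor, Greco, Ibarra.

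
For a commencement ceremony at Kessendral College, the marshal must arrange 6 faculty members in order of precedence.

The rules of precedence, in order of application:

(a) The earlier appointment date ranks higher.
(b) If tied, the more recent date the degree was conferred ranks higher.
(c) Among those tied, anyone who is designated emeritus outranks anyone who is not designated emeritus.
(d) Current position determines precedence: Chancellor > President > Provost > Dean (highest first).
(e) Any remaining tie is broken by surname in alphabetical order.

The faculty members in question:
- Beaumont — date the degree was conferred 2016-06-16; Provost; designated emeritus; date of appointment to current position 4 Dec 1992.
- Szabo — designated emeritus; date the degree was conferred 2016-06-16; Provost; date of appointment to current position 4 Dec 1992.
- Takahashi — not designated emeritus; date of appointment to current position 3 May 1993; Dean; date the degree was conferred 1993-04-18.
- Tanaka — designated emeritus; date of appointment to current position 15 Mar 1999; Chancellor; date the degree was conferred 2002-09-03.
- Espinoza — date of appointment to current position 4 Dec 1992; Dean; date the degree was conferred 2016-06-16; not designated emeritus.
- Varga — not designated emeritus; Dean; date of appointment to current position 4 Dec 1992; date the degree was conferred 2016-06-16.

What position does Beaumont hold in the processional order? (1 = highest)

1

By date of appointment to current position (earlier first): Beaumont, Szabo, Espinoza and Varga (each 4 Dec 1992); then Takahashi (3 May 1993); then Tanaka (15 Mar 1999).
Beaumont, Szabo, Espinoza and Varga all have date the degree was conferred 2016-06-16, so the next rule applies.
Among Beaumont, Szabo, Espinoza and Varga, designated emeritus before not designated emeritus: Beaumont and Szabo (designated emeritus) before Espinoza and Varga (not designated emeritus).
Beaumont and Szabo are each Provost, so the next rule applies.
Among Beaumont and Szabo, alphabetically by surname: Beaumont before Szabo.
Espinoza and Varga are each Dean, so the next rule applies.
Among Espinoza and Varga, alphabetically by surname: Espinoza before Varga.
Order: Beaumont, Szabo, Espinoza, Varga, Takahashi, Tanaka. So position 1.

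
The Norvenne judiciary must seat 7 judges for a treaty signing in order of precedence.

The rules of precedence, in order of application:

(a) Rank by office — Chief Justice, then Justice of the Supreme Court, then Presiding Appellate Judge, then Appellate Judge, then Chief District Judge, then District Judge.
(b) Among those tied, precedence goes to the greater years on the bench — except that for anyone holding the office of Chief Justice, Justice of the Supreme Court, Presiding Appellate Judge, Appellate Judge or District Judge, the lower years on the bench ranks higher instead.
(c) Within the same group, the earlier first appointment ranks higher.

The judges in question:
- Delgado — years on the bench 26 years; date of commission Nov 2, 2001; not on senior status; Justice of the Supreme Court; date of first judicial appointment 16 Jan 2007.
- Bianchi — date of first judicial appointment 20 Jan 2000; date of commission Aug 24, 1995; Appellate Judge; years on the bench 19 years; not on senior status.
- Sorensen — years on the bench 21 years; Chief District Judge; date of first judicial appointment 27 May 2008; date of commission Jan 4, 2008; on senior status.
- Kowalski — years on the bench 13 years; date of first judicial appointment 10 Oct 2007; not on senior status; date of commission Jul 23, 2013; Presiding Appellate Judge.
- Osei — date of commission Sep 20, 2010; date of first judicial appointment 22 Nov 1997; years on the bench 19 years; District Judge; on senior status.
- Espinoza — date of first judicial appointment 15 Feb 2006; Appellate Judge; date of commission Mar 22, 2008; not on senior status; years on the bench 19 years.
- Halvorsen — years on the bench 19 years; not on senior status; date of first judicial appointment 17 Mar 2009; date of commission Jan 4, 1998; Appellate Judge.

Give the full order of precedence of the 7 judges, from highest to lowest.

By office: Delgado (Justice of the Supreme Court); then Kowalski (Presiding Appellate Judge); then Bianchi, Espinoza and Halvorsen (Appellate Judge); then Sorensen (Chief District Judge); then Osei (District Judge).
Bianchi, Espinoza and Halvorsen all have years on the bench 19 years, so the next rule applies.
Among Bianchi, Espinoza and Halvorsen, by date of first judicial appointment (earlier first): Bianchi (20 Jan 2000) before Espinoza (15 Feb 2006) before Halvorsen (17 Mar 2009).
Full order: Delgado, Kowalski, Bianchi, Espinoza, Halvorsen, Sorensen, Osei.

Delgado, Kowalski, Bianchi, Espinoza, Halvorsen, Sorensen, Osei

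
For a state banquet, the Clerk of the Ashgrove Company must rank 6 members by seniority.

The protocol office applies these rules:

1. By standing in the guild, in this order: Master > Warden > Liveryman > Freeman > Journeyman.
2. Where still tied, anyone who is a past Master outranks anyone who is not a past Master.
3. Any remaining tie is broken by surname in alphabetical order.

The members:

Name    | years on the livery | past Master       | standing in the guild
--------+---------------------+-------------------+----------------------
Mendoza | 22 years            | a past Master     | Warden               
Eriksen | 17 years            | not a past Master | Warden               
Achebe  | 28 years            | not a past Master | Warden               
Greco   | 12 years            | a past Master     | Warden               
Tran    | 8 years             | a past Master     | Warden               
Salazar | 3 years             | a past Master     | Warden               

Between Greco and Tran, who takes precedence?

Greco

By standing in the guild: Greco, Mendoza, Salazar, Tran, Achebe and Eriksen (Warden).
Among Greco, Mendoza, Salazar, Tran, Achebe and Eriksen, a past Master before not a past Master: Greco, Mendoza, Salazar and Tran (a past Master) before Achebe and Eriksen (not a past Master).
Among Greco, Mendoza, Salazar and Tran, alphabetically by surname: Greco before Mendoza before Salazar before Tran.
Among Achebe and Eriksen, alphabetically by surname: Achebe before Eriksen.
So Greco takes precedence.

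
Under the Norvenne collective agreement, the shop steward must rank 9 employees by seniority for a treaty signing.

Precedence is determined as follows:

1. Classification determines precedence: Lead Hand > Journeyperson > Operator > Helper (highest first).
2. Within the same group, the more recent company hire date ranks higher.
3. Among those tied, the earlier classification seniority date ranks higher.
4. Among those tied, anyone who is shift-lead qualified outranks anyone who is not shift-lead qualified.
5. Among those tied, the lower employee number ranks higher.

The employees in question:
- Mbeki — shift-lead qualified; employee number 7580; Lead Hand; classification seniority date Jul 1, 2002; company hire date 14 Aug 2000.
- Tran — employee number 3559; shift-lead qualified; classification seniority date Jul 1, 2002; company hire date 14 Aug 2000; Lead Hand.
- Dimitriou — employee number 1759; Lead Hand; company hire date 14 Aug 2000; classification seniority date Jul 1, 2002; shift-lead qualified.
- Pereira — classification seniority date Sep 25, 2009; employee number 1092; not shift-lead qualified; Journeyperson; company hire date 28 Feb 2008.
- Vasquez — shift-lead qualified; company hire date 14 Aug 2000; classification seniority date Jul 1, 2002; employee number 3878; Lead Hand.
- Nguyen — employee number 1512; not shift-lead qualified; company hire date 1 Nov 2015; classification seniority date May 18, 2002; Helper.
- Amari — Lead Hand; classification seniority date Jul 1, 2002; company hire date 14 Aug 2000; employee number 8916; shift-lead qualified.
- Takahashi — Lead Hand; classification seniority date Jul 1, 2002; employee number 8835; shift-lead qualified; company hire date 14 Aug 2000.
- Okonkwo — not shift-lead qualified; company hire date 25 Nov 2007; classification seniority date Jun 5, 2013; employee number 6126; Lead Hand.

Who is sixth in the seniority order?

Takahashi

By classification: Okonkwo, Dimitriou, Tran, Vasquez, Mbeki, Takahashi and Amari (Lead Hand); then Pereira (Journeyperson); then Nguyen (Helper).
Among Okonkwo, Dimitriou, Tran, Vasquez, Mbeki, Takahashi and Amari, by company hire date (later first): Okonkwo (25 Nov 2007) before Dimitriou, Tran, Vasquez, Mbeki, Takahashi and Amari (14 Aug 2000).
Dimitriou, Tran, Vasquez, Mbeki, Takahashi and Amari all have classification seniority date Jul 1, 2002, so the next rule applies.
Dimitriou, Tran, Vasquez, Mbeki, Takahashi and Amari are each shift-lead qualified, so the next rule applies.
Among Dimitriou, Tran, Vasquez, Mbeki, Takahashi and Amari, by employee number (lower first): Dimitriou (1759) before Tran (3559) before Vasquez (3878) before Mbeki (7580) before Takahashi (8835) before Amari (8916).
Order: Okonkwo, Dimitriou, Tran, Vasquez, Mbeki, Takahashi, Amari, Pereira, Nguyen.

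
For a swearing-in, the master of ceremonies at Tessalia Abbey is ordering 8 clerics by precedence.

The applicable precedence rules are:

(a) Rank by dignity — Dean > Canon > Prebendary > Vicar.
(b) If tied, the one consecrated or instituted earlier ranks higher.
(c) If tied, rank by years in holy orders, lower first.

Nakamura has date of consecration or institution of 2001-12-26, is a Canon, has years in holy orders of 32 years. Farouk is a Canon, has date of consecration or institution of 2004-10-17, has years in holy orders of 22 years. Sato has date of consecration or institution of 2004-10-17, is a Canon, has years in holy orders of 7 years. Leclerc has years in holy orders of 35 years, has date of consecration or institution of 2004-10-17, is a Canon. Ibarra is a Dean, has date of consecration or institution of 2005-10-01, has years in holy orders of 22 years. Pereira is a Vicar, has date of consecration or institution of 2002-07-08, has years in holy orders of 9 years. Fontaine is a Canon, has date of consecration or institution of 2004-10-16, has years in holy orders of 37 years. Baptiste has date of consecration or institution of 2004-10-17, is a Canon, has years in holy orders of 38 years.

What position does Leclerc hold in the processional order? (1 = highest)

By dignity: Ibarra (Dean); then Nakamura, Fontaine, Sato, Farouk, Leclerc and Baptiste (Canon); then Pereira (Vicar).
Among Nakamura, Fontaine, Sato, Farouk, Leclerc and Baptiste, by date of consecration or institution (earlier first): Nakamura (2001-12-26) before Fontaine (2004-10-16) before Sato, Farouk, Leclerc and Baptiste (2004-10-17).
Among Sato, Farouk, Leclerc and Baptiste, by years in holy orders (lower first): Sato (7 years) before Farouk (22 years) before Leclerc (35 years) before Baptiste (38 years).
Order: Ibarra, Nakamura, Fontaine, Sato, Farouk, Leclerc, Baptiste, Pereira. So position 6.

6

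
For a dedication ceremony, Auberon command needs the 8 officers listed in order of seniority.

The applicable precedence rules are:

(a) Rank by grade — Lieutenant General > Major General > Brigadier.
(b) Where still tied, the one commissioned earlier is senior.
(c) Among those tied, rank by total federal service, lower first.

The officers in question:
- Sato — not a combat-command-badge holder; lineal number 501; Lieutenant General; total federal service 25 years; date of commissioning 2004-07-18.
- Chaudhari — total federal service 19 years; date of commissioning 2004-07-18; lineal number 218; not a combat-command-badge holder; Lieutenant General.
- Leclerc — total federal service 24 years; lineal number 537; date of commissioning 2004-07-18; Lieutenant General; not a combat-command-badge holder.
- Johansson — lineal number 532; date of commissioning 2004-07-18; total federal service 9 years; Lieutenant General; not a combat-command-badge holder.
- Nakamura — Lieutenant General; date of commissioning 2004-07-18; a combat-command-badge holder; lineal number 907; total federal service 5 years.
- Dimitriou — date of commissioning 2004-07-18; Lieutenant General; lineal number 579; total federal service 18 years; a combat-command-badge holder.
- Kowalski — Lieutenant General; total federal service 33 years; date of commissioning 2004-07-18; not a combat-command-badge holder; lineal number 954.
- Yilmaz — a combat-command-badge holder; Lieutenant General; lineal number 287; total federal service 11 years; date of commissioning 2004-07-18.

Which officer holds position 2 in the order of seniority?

Johansson

By grade: Nakamura, Johansson, Yilmaz, Dimitriou, Chaudhari, Leclerc, Sato and Kowalski (Lieutenant General).
Nakamura, Johansson, Yilmaz, Dimitriou, Chaudhari, Leclerc, Sato and Kowalski all have date of commissioning 2004-07-18, so the next rule applies.
Among Nakamura, Johansson, Yilmaz, Dimitriou, Chaudhari, Leclerc, Sato and Kowalski, by total federal service (lower first): Nakamura (5 years) before Johansson (9 years) before Yilmaz (11 years) before Dimitriou (18 years) before Chaudhari (19 years) before Leclerc (24 years) before Sato (25 years) before Kowalski (33 years).
Order: Nakamura, Johansson, Yilmaz, Dimitriou, Chaudhari, Leclerc, Sato, Kowalski.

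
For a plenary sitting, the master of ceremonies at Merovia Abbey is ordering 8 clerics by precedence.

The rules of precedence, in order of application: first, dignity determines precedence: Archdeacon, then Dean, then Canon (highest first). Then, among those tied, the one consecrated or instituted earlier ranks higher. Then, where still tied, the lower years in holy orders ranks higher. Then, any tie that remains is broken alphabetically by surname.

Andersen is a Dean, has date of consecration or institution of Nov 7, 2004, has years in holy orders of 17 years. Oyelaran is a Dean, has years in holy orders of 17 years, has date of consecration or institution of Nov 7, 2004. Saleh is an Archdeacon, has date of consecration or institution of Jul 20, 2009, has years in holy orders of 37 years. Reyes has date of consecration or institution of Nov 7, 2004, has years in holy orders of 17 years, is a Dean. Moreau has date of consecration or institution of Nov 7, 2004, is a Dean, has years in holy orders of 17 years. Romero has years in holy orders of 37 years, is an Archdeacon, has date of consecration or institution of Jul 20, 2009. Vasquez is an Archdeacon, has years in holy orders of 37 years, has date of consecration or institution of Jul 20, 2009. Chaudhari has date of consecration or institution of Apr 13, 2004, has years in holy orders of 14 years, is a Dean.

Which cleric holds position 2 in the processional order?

Saleh

By dignity: Romero, Saleh and Vasquez (Archdeacon); then Chaudhari, Andersen, Moreau, Oyelaran and Reyes (Dean).
Romero, Saleh and Vasquez all have date of consecration or institution Jul 20, 2009, so the next rule applies.
Romero, Saleh and Vasquez all have years in holy orders 37 years, so the next rule applies.
Among Romero, Saleh and Vasquez, alphabetically by surname: Romero before Saleh before Vasquez.
Among Chaudhari, Andersen, Moreau, Oyelaran and Reyes, by date of consecration or institution (earlier first): Chaudhari (Apr 13, 2004) before Andersen, Moreau, Oyelaran and Reyes (Nov 7, 2004).
Andersen, Moreau, Oyelaran and Reyes all have years in holy orders 17 years, so the next rule applies.
Among Andersen, Moreau, Oyelaran and Reyes, alphabetically by surname: Andersen before Moreau before Oyelaran before Reyes.
Order: Romero, Saleh, Vasquez, Chaudhari, Andersen, Moreau, Oyelaran, Reyes.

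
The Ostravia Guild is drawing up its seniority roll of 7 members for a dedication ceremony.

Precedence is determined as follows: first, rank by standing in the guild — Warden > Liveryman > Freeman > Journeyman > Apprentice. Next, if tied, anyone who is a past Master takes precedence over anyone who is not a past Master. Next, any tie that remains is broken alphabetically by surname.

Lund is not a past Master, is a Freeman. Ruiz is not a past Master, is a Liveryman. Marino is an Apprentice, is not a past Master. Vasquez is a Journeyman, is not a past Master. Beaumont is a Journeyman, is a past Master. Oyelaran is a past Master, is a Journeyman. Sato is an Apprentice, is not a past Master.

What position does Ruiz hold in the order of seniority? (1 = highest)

By standing in the guild: Ruiz (Liveryman); then Lund (Freeman); then Beaumont, Oyelaran and Vasquez (Journeyman); then Marino and Sato (Apprentice).
Among Beaumont, Oyelaran and Vasquez, a past Master before not a past Master: Beaumont and Oyelaran (a past Master) before Vasquez (not a past Master).
Among Beaumont and Oyelaran, alphabetically by surname: Beaumont before Oyelaran.
Marino and Sato are each not a past Master, so the next rule applies.
Among Marino and Sato, alphabetically by surname: Marino before Sato.
Order: Ruiz, Lund, Beaumont, Oyelaran, Vasquez, Marino, Sato. So position 1.

1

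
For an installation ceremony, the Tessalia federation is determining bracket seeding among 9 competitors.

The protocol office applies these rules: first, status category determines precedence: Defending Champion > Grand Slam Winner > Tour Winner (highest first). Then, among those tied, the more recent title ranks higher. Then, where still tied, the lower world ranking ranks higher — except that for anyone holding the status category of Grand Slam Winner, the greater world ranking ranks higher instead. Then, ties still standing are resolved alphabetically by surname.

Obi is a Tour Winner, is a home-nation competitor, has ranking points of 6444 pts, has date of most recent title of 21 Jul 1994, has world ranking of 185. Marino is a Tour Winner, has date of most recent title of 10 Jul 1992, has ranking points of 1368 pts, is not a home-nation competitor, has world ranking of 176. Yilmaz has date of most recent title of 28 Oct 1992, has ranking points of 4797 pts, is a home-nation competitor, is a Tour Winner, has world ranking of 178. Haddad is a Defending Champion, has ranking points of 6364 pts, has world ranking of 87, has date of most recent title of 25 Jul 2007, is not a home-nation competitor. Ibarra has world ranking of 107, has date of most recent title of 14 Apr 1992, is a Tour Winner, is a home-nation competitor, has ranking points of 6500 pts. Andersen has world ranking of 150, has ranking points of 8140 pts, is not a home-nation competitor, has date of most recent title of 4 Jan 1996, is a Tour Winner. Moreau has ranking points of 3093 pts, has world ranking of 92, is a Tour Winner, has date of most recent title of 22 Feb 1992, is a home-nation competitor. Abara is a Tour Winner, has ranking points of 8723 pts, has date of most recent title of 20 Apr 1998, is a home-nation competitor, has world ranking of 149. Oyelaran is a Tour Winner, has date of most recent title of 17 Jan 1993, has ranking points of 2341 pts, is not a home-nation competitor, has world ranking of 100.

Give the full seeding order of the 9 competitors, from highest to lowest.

Haddad, Abara, Andersen, Obi, Oyelaran, Yilmaz, Marino, Ibarra, Moreau

By status category: Haddad (Defending Champion); then Abara, Andersen, Obi, Oyelaran, Yilmaz, Marino, Ibarra and Moreau (Tour Winner).
Among Abara, Andersen, Obi, Oyelaran, Yilmaz, Marino, Ibarra and Moreau, by date of most recent title (later first): Abara (20 Apr 1998) before Andersen (4 Jan 1996) before Obi (21 Jul 1994) before Oyelaran (17 Jan 1993) before Yilmaz (28 Oct 1992) before Marino (10 Jul 1992) before Ibarra (14 Apr 1992) before Moreau (22 Feb 1992).
Full order: Haddad, Abara, Andersen, Obi, Oyelaran, Yilmaz, Marino, Ibarra, Moreau.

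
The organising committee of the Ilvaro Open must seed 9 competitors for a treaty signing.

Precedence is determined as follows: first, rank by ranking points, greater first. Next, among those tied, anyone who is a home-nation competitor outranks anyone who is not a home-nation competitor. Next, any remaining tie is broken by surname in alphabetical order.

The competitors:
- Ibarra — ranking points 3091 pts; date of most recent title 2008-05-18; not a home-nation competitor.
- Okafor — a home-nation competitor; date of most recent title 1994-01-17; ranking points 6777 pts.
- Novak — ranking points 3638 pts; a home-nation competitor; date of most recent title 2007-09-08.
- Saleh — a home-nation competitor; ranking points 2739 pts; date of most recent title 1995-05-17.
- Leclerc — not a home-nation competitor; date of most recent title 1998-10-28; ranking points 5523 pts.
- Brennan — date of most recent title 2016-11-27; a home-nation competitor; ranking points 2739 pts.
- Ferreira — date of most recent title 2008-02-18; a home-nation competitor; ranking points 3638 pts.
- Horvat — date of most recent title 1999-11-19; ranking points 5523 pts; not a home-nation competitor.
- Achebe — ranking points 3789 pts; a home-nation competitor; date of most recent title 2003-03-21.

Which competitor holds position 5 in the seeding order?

Ferreira

By ranking points (higher first): Okafor (6777 pts); then Horvat and Leclerc (both 5523 pts); then Achebe (3789 pts); then Ferreira and Novak (both 3638 pts); then Ibarra (3091 pts); then Brennan and Saleh (both 2739 pts).
Horvat and Leclerc are each not a home-nation competitor, so the next rule applies.
Among Horvat and Leclerc, alphabetically by surname: Horvat before Leclerc.
Ferreira and Novak are each a home-nation competitor, so the next rule applies.
Among Ferreira and Novak, alphabetically by surname: Ferreira before Novak.
Brennan and Saleh are each a home-nation competitor, so the next rule applies.
Among Brennan and Saleh, alphabetically by surname: Brennan before Saleh.
Order: Okafor, Horvat, Leclerc, Achebe, Ferreira, Novak, Ibarra, Brennan, Saleh.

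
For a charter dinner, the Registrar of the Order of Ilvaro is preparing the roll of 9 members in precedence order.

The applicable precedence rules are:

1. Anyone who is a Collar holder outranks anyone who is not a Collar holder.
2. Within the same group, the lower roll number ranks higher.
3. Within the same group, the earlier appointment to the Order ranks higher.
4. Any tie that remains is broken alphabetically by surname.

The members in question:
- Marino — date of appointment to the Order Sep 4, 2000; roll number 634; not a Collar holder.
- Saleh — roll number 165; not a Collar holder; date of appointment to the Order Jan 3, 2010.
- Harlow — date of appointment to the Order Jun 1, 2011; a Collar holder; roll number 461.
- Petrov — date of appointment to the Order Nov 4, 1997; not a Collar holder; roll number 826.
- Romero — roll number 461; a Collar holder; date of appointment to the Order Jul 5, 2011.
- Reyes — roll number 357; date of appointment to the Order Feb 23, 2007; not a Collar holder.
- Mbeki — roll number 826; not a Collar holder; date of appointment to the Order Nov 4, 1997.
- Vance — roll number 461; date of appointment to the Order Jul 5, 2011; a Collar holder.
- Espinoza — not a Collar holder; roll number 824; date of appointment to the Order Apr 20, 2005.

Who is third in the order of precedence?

Vance

By the first rule: Harlow, Romero and Vance (each a Collar holder); then Saleh, Reyes, Marino, Espinoza, Mbeki and Petrov (each not a Collar holder).
Harlow, Romero and Vance all have roll number 461, so the next rule applies.
Among Harlow, Romero and Vance, by date of appointment to the Order (earlier first): Harlow (Jun 1, 2011) before Romero and Vance (Jul 5, 2011).
Among Romero and Vance, alphabetically by surname: Romero before Vance.
Among Saleh, Reyes, Marino, Espinoza, Mbeki and Petrov, by roll number (lower first): Saleh (165) before Reyes (357) before Marino (634) before Espinoza (824) before Mbeki and Petrov (826).
Mbeki and Petrov both have date of appointment to the Order Nov 4, 1997, so the next rule applies.
Among Mbeki and Petrov, alphabetically by surname: Mbeki before Petrov.
Order: Harlow, Romero, Vance, Saleh, Reyes, Marino, Espinoza, Mbeki, Petrov.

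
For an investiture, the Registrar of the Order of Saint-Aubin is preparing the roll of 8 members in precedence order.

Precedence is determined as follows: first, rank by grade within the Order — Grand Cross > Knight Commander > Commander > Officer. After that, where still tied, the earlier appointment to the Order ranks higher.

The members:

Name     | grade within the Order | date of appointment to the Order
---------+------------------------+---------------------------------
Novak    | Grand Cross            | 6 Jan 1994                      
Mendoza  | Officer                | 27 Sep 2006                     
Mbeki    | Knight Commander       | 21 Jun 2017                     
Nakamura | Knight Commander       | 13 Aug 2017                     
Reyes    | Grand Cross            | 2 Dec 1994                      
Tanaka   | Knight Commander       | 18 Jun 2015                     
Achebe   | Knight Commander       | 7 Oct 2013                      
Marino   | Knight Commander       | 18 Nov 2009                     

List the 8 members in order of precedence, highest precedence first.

Novak, Reyes, Marino, Achebe, Tanaka, Mbeki, Nakamura, Mendoza

By grade within the Order: Novak and Reyes (Grand Cross); then Marino, Achebe, Tanaka, Mbeki and Nakamura (Knight Commander); then Mendoza (Officer).
Among Novak and Reyes, by date of appointment to the Order (earlier first): Novak (6 Jan 1994) before Reyes (2 Dec 1994).
Among Marino, Achebe, Tanaka, Mbeki and Nakamura, by date of appointment to the Order (earlier first): Marino (18 Nov 2009) before Achebe (7 Oct 2013) before Tanaka (18 Jun 2015) before Mbeki (21 Jun 2017) before Nakamura (13 Aug 2017).
Full order: Novak, Reyes, Marino, Achebe, Tanaka, Mbeki, Nakamura, Mendoza.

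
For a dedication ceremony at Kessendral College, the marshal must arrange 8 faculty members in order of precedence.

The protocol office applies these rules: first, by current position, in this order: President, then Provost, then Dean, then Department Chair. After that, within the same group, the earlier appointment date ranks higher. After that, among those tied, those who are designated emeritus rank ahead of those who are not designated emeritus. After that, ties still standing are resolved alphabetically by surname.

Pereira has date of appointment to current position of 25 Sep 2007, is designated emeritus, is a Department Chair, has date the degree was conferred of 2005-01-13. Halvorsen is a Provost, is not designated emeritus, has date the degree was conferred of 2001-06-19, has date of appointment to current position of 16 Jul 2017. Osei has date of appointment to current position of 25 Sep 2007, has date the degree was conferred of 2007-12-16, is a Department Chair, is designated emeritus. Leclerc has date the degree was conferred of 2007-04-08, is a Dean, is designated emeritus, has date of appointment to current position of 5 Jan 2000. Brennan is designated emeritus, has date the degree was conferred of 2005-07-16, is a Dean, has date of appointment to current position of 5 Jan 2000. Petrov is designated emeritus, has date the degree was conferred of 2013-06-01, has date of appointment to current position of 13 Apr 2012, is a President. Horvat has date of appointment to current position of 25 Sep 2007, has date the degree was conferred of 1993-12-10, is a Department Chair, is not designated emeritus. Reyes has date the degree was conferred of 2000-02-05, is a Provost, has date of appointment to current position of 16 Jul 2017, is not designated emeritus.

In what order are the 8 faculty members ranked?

Petrov, Halvorsen, Reyes, Brennan, Leclerc, Osei, Pereira, Horvat

By current position: Petrov (President); then Halvorsen and Reyes (Provost); then Brennan and Leclerc (Dean); then Osei, Pereira and Horvat (Department Chair).
Halvorsen and Reyes both have date of appointment to current position 16 Jul 2017, so the next rule applies.
Halvorsen and Reyes are each not designated emeritus, so the next rule applies.
Among Halvorsen and Reyes, alphabetically by surname: Halvorsen before Reyes.
Brennan and Leclerc both have date of appointment to current position 5 Jan 2000, so the next rule applies.
Brennan and Leclerc are each designated emeritus, so the next rule applies.
Among Brennan and Leclerc, alphabetically by surname: Brennan before Leclerc.
Osei, Pereira and Horvat all have date of appointment to current position 25 Sep 2007, so the next rule applies.
Among Osei, Pereira and Horvat, designated emeritus before not designated emeritus: Osei and Pereira (designated emeritus) before Horvat (not designated emeritus).
Among Osei and Pereira, alphabetically by surname: Osei before Pereira.
Full order: Petrov, Halvorsen, Reyes, Brennan, Leclerc, Osei, Pereira, Horvat.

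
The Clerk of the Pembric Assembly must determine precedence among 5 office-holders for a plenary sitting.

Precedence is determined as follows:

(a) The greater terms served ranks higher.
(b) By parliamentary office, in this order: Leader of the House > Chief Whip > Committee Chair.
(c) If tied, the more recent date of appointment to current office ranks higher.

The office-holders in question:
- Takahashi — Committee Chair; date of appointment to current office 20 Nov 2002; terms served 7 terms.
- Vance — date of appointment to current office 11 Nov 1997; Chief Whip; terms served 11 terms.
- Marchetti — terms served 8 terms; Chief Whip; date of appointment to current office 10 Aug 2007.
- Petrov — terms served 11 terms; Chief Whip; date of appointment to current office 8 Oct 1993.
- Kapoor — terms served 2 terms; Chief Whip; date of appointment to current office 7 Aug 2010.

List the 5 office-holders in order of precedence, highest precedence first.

Vance, Petrov, Marchetti, Takahashi, Kapoor

By terms served (higher first): Vance and Petrov (both 11 terms); then Marchetti (8 terms); then Takahashi (7 terms); then Kapoor (2 terms).
Vance and Petrov are each Chief Whip, so the next rule applies.
Among Vance and Petrov, by date of appointment to current office (later first): Vance (11 Nov 1997) before Petrov (8 Oct 1993).
Full order: Vance, Petrov, Marchetti, Takahashi, Kapoor.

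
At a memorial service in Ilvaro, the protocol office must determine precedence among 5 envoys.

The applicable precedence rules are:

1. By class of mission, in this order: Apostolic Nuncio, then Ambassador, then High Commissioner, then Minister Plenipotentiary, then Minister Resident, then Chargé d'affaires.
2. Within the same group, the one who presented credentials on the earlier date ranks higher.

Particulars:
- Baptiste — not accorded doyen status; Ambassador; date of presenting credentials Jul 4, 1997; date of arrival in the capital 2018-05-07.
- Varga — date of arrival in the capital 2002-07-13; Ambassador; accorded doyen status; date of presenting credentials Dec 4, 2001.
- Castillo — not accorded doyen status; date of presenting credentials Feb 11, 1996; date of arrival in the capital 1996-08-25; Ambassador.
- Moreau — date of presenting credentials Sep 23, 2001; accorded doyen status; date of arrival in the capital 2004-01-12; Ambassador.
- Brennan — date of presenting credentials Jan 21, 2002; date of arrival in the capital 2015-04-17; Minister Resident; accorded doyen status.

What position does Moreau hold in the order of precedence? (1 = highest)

By class of mission: Castillo, Baptiste, Moreau and Varga (Ambassador); then Brennan (Minister Resident).
Among Castillo, Baptiste, Moreau and Varga, by date of presenting credentials (earlier first): Castillo (Feb 11, 1996) before Baptiste (Jul 4, 1997) before Moreau (Sep 23, 2001) before Varga (Dec 4, 2001).
Order: Castillo, Baptiste, Moreau, Varga, Brennan. So position 3.

3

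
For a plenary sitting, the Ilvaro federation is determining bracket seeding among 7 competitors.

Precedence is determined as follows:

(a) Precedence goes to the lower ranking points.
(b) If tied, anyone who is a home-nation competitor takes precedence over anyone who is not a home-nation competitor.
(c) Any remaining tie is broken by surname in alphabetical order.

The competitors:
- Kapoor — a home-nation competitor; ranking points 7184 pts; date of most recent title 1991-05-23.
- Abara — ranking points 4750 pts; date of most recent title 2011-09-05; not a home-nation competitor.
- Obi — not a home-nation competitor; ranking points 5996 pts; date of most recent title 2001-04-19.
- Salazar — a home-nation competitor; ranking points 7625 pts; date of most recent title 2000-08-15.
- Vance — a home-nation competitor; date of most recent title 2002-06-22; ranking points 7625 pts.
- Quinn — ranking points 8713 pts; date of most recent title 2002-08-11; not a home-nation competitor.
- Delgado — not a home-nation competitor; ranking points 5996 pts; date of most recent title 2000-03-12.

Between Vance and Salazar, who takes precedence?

Salazar

By ranking points (lower first): Abara (4750 pts); then Delgado and Obi (both 5996 pts); then Kapoor (7184 pts); then Salazar and Vance (both 7625 pts); then Quinn (8713 pts).
Delgado and Obi are each not a home-nation competitor, so the next rule applies.
Among Delgado and Obi, alphabetically by surname: Delgado before Obi.
Salazar and Vance are each a home-nation competitor, so the next rule applies.
Among Salazar and Vance, alphabetically by surname: Salazar before Vance.
So Salazar takes precedence.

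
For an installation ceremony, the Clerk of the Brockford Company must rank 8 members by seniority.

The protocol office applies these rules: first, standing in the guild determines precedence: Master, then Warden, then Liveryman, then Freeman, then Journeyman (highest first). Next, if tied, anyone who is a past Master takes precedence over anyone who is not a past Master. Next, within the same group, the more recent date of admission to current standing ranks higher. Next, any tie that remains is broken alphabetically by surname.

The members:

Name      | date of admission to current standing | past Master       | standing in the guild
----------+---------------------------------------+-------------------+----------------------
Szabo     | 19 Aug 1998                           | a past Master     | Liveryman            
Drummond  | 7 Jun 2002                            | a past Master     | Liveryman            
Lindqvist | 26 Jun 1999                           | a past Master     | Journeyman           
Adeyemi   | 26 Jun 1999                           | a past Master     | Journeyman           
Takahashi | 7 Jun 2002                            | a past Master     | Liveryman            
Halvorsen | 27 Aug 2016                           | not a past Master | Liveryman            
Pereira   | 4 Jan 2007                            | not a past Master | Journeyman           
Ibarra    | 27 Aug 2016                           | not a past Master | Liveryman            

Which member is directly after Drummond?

Takahashi

By standing in the guild: Drummond, Takahashi, Szabo, Halvorsen and Ibarra (Liveryman); then Adeyemi, Lindqvist and Pereira (Journeyman).
Among Drummond, Takahashi, Szabo, Halvorsen and Ibarra, a past Master before not a past Master: Drummond, Takahashi and Szabo (a past Master) before Halvorsen and Ibarra (not a past Master).
Among Drummond, Takahashi and Szabo, by date of admission to current standing (later first): Drummond and Takahashi (7 Jun 2002) before Szabo (19 Aug 1998).
Among Drummond and Takahashi, alphabetically by surname: Drummond before Takahashi.
Halvorsen and Ibarra both have date of admission to current standing 27 Aug 2016, so the next rule applies.
Among Halvorsen and Ibarra, alphabetically by surname: Halvorsen before Ibarra.
Among Adeyemi, Lindqvist and Pereira, a past Master before not a past Master: Adeyemi and Lindqvist (a past Master) before Pereira (not a past Master).
Adeyemi and Lindqvist both have date of admission to current standing 26 Jun 1999, so the next rule applies.
Among Adeyemi and Lindqvist, alphabetically by surname: Adeyemi before Lindqvist.
Order: Drummond, Takahashi, Szabo, Halvorsen, Ibarra, Adeyemi, Lindqvist, Pereira.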